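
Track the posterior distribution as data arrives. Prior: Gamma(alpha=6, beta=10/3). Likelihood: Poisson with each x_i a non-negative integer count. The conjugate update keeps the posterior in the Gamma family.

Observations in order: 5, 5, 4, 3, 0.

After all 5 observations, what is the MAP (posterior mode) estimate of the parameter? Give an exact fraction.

obs 1: x=5 → posterior Gamma(11, 13/3)
obs 2: x=5 → posterior Gamma(16, 16/3)
obs 3: x=4 → posterior Gamma(20, 19/3)
obs 4: x=3 → posterior Gamma(23, 22/3)
obs 5: x=0 → posterior Gamma(23, 25/3)

66/25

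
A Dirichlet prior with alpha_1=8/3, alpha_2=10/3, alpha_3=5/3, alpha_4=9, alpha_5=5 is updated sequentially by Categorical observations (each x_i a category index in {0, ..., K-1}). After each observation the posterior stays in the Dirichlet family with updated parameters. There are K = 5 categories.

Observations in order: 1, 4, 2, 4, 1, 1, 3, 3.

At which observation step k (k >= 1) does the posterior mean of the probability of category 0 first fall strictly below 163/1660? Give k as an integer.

k = 6

obs 1: x=1 → posterior Dirichlet(8/3, 13/3, 5/3, 9, 5)
obs 2: x=4 → posterior Dirichlet(8/3, 13/3, 5/3, 9, 6)
obs 3: x=2 → posterior Dirichlet(8/3, 13/3, 8/3, 9, 6)
obs 4: x=4 → posterior Dirichlet(8/3, 13/3, 8/3, 9, 7)
obs 5: x=1 → posterior Dirichlet(8/3, 16/3, 8/3, 9, 7)
obs 6: x=1 → posterior Dirichlet(8/3, 19/3, 8/3, 9, 7)
obs 7: x=3 → posterior Dirichlet(8/3, 19/3, 8/3, 10, 7)
obs 8: x=3 → posterior Dirichlet(8/3, 19/3, 8/3, 11, 7)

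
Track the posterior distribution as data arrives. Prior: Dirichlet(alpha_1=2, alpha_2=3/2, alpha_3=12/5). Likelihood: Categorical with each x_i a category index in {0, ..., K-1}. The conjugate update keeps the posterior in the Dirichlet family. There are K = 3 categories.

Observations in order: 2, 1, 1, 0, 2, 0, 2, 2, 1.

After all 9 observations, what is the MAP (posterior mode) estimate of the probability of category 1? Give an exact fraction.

obs 1: x=2 → posterior Dirichlet(2, 3/2, 17/5)
obs 2: x=1 → posterior Dirichlet(2, 5/2, 17/5)
obs 3: x=1 → posterior Dirichlet(2, 7/2, 17/5)
obs 4: x=0 → posterior Dirichlet(3, 7/2, 17/5)
obs 5: x=2 → posterior Dirichlet(3, 7/2, 22/5)
obs 6: x=0 → posterior Dirichlet(4, 7/2, 22/5)
obs 7: x=2 → posterior Dirichlet(4, 7/2, 27/5)
obs 8: x=2 → posterior Dirichlet(4, 7/2, 32/5)
obs 9: x=1 → posterior Dirichlet(4, 9/2, 32/5)

5/17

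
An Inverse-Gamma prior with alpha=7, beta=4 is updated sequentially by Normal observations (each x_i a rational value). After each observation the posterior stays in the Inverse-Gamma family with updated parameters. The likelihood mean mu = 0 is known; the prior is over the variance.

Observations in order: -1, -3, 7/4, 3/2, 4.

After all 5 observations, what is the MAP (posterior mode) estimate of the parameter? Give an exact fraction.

obs 1: x=-1 → posterior Inverse-Gamma(15/2, 9/2)
obs 2: x=-3 → posterior Inverse-Gamma(8, 9)
obs 3: x=7/4 → posterior Inverse-Gamma(17/2, 337/32)
obs 4: x=3/2 → posterior Inverse-Gamma(9, 373/32)
obs 5: x=4 → posterior Inverse-Gamma(19/2, 629/32)

629/336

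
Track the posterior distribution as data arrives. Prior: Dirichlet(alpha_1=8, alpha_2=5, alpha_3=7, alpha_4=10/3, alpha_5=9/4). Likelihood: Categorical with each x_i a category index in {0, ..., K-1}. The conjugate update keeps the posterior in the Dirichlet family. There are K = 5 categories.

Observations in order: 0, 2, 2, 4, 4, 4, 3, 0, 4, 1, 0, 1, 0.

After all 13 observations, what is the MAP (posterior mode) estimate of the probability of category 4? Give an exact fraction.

63/403

obs 1: x=0 → posterior Dirichlet(9, 5, 7, 10/3, 9/4)
obs 2: x=2 → posterior Dirichlet(9, 5, 8, 10/3, 9/4)
obs 3: x=2 → posterior Dirichlet(9, 5, 9, 10/3, 9/4)
obs 4: x=4 → posterior Dirichlet(9, 5, 9, 10/3, 13/4)
obs 5: x=4 → posterior Dirichlet(9, 5, 9, 10/3, 17/4)
obs 6: x=4 → posterior Dirichlet(9, 5, 9, 10/3, 21/4)
obs 7: x=3 → posterior Dirichlet(9, 5, 9, 13/3, 21/4)
obs 8: x=0 → posterior Dirichlet(10, 5, 9, 13/3, 21/4)
obs 9: x=4 → posterior Dirichlet(10, 5, 9, 13/3, 25/4)
obs 10: x=1 → posterior Dirichlet(10, 6, 9, 13/3, 25/4)
obs 11: x=0 → posterior Dirichlet(11, 6, 9, 13/3, 25/4)
obs 12: x=1 → posterior Dirichlet(11, 7, 9, 13/3, 25/4)
obs 13: x=0 → posterior Dirichlet(12, 7, 9, 13/3, 25/4)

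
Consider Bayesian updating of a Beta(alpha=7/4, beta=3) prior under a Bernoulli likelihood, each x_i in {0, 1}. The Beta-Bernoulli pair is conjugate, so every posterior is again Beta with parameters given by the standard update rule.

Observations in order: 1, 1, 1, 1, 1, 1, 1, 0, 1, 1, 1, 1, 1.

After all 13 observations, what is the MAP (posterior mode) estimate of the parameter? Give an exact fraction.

obs 1: x=1 → posterior Beta(11/4, 3)
obs 2: x=1 → posterior Beta(15/4, 3)
obs 3: x=1 → posterior Beta(19/4, 3)
obs 4: x=1 → posterior Beta(23/4, 3)
obs 5: x=1 → posterior Beta(27/4, 3)
obs 6: x=1 → posterior Beta(31/4, 3)
obs 7: x=1 → posterior Beta(35/4, 3)
obs 8: x=0 → posterior Beta(35/4, 4)
obs 9: x=1 → posterior Beta(39/4, 4)
obs 10: x=1 → posterior Beta(43/4, 4)
obs 11: x=1 → posterior Beta(47/4, 4)
obs 12: x=1 → posterior Beta(51/4, 4)
obs 13: x=1 → posterior Beta(55/4, 4)

17/21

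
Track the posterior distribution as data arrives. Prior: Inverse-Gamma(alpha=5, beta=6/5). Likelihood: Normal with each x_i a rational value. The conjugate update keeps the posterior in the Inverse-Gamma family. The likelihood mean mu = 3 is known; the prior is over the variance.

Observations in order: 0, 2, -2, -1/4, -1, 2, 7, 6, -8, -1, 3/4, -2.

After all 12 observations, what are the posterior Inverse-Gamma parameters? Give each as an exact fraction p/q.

obs 1: x=0 → posterior Inverse-Gamma(11/2, 57/10)
obs 2: x=2 → posterior Inverse-Gamma(6, 31/5)
obs 3: x=-2 → posterior Inverse-Gamma(13/2, 187/10)
obs 4: x=-1/4 → posterior Inverse-Gamma(7, 3837/160)
obs 5: x=-1 → posterior Inverse-Gamma(15/2, 5117/160)
obs 6: x=2 → posterior Inverse-Gamma(8, 5197/160)
obs 7: x=7 → posterior Inverse-Gamma(17/2, 6477/160)
obs 8: x=6 → posterior Inverse-Gamma(9, 7197/160)
obs 9: x=-8 → posterior Inverse-Gamma(19/2, 16877/160)
obs 10: x=-1 → posterior Inverse-Gamma(10, 18157/160)
obs 11: x=3/4 → posterior Inverse-Gamma(21/2, 9281/80)
obs 12: x=-2 → posterior Inverse-Gamma(11, 10281/80)

alpha=11, beta=10281/80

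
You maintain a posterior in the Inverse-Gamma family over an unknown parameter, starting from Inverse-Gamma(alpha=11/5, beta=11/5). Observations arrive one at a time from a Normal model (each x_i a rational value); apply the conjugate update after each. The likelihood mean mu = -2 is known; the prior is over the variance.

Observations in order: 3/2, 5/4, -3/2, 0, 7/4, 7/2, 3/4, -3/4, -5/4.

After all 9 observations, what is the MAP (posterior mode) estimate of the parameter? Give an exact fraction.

obs 1: x=3/2 → posterior Inverse-Gamma(27/10, 333/40)
obs 2: x=5/4 → posterior Inverse-Gamma(16/5, 2177/160)
obs 3: x=-3/2 → posterior Inverse-Gamma(37/10, 2197/160)
obs 4: x=0 → posterior Inverse-Gamma(21/5, 2517/160)
obs 5: x=7/4 → posterior Inverse-Gamma(47/10, 1821/80)
obs 6: x=7/2 → posterior Inverse-Gamma(26/5, 3031/80)
obs 7: x=3/4 → posterior Inverse-Gamma(57/10, 6667/160)
obs 8: x=-3/4 → posterior Inverse-Gamma(31/5, 849/20)
obs 9: x=-5/4 → posterior Inverse-Gamma(67/10, 6837/160)

6837/1232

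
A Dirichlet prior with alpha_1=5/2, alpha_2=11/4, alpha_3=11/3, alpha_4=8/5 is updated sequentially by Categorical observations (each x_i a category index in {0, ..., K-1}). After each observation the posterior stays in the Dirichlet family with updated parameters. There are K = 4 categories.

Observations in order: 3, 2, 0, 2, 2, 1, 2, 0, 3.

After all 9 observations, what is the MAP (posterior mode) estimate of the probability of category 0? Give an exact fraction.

30/133

obs 1: x=3 → posterior Dirichlet(5/2, 11/4, 11/3, 13/5)
obs 2: x=2 → posterior Dirichlet(5/2, 11/4, 14/3, 13/5)
obs 3: x=0 → posterior Dirichlet(7/2, 11/4, 14/3, 13/5)
obs 4: x=2 → posterior Dirichlet(7/2, 11/4, 17/3, 13/5)
obs 5: x=2 → posterior Dirichlet(7/2, 11/4, 20/3, 13/5)
obs 6: x=1 → posterior Dirichlet(7/2, 15/4, 20/3, 13/5)
obs 7: x=2 → posterior Dirichlet(7/2, 15/4, 23/3, 13/5)
obs 8: x=0 → posterior Dirichlet(9/2, 15/4, 23/3, 13/5)
obs 9: x=3 → posterior Dirichlet(9/2, 15/4, 23/3, 18/5)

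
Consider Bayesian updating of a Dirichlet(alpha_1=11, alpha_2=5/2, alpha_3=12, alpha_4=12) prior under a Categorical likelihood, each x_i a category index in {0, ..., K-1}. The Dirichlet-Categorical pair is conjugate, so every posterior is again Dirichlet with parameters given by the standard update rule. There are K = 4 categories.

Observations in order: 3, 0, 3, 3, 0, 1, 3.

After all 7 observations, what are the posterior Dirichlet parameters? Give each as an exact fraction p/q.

obs 1: x=3 → posterior Dirichlet(11, 5/2, 12, 13)
obs 2: x=0 → posterior Dirichlet(12, 5/2, 12, 13)
obs 3: x=3 → posterior Dirichlet(12, 5/2, 12, 14)
obs 4: x=3 → posterior Dirichlet(12, 5/2, 12, 15)
obs 5: x=0 → posterior Dirichlet(13, 5/2, 12, 15)
obs 6: x=1 → posterior Dirichlet(13, 7/2, 12, 15)
obs 7: x=3 → posterior Dirichlet(13, 7/2, 12, 16)

alpha_1=13, alpha_2=7/2, alpha_3=12, alpha_4=16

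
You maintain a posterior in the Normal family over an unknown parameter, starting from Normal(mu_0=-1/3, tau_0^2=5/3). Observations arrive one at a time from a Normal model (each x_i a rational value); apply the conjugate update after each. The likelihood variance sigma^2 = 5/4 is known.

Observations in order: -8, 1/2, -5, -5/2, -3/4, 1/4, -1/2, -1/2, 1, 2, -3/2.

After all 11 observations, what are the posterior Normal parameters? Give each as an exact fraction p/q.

mu_0=-61/47, tau_0^2=5/47

obs 1: x=-8 → posterior Normal(-33/7, 5/7)
obs 2: x=1/2 → posterior Normal(-31/11, 5/11)
obs 3: x=-5 → posterior Normal(-17/5, 1/3)
obs 4: x=-5/2 → posterior Normal(-61/19, 5/19)
obs 5: x=-3/4 → posterior Normal(-64/23, 5/23)
obs 6: x=1/4 → posterior Normal(-7/3, 5/27)
obs 7: x=-1/2 → posterior Normal(-65/31, 5/31)
obs 8: x=-1/2 → posterior Normal(-67/35, 1/7)
obs 9: x=1 → posterior Normal(-21/13, 5/39)
obs 10: x=2 → posterior Normal(-55/43, 5/43)
obs 11: x=-3/2 → posterior Normal(-61/47, 5/47)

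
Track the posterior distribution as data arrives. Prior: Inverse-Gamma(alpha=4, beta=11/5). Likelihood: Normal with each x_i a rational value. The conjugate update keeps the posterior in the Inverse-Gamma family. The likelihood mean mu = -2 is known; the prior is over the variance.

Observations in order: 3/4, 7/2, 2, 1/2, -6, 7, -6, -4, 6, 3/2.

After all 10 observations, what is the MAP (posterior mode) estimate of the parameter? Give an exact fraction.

20617/1600

obs 1: x=3/4 → posterior Inverse-Gamma(9/2, 957/160)
obs 2: x=7/2 → posterior Inverse-Gamma(5, 3377/160)
obs 3: x=2 → posterior Inverse-Gamma(11/2, 4657/160)
obs 4: x=1/2 → posterior Inverse-Gamma(6, 5157/160)
obs 5: x=-6 → posterior Inverse-Gamma(13/2, 6437/160)
obs 6: x=7 → posterior Inverse-Gamma(7, 12917/160)
obs 7: x=-6 → posterior Inverse-Gamma(15/2, 14197/160)
obs 8: x=-4 → posterior Inverse-Gamma(8, 14517/160)
obs 9: x=6 → posterior Inverse-Gamma(17/2, 19637/160)
obs 10: x=3/2 → posterior Inverse-Gamma(9, 20617/160)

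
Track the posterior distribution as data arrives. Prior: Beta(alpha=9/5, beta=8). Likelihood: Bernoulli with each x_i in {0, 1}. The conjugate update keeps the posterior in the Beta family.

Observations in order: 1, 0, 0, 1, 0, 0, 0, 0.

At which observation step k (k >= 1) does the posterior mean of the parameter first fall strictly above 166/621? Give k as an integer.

obs 1: x=1 → posterior Beta(14/5, 8)
obs 2: x=0 → posterior Beta(14/5, 9)
obs 3: x=0 → posterior Beta(14/5, 10)
obs 4: x=1 → posterior Beta(19/5, 10)
obs 5: x=0 → posterior Beta(19/5, 11)
obs 6: x=0 → posterior Beta(19/5, 12)
obs 7: x=0 → posterior Beta(19/5, 13)
obs 8: x=0 → posterior Beta(19/5, 14)

k = 4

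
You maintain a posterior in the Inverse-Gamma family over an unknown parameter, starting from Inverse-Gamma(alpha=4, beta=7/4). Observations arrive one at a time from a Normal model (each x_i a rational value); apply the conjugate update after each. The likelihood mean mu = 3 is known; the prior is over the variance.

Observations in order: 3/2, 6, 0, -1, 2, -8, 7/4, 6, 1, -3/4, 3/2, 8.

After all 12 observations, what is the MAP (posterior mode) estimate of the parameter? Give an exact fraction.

obs 1: x=3/2 → posterior Inverse-Gamma(9/2, 23/8)
obs 2: x=6 → posterior Inverse-Gamma(5, 59/8)
obs 3: x=0 → posterior Inverse-Gamma(11/2, 95/8)
obs 4: x=-1 → posterior Inverse-Gamma(6, 159/8)
obs 5: x=2 → posterior Inverse-Gamma(13/2, 163/8)
obs 6: x=-8 → posterior Inverse-Gamma(7, 647/8)
obs 7: x=7/4 → posterior Inverse-Gamma(15/2, 2613/32)
obs 8: x=6 → posterior Inverse-Gamma(8, 2757/32)
obs 9: x=1 → posterior Inverse-Gamma(17/2, 2821/32)
obs 10: x=-3/4 → posterior Inverse-Gamma(9, 1523/16)
obs 11: x=3/2 → posterior Inverse-Gamma(19/2, 1541/16)
obs 12: x=8 → posterior Inverse-Gamma(10, 1741/16)

1741/176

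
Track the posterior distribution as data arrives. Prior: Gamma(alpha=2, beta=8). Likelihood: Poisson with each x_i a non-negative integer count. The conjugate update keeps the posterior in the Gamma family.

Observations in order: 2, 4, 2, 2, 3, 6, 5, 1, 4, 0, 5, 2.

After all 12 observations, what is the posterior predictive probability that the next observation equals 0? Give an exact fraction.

27487790694400000000000000000000000000000000000000/175522663228862486625127968549968702993144556569961

obs 1: x=2 → posterior Gamma(4, 9)
obs 2: x=4 → posterior Gamma(8, 10)
obs 3: x=2 → posterior Gamma(10, 11)
obs 4: x=2 → posterior Gamma(12, 12)
obs 5: x=3 → posterior Gamma(15, 13)
obs 6: x=6 → posterior Gamma(21, 14)
obs 7: x=5 → posterior Gamma(26, 15)
obs 8: x=1 → posterior Gamma(27, 16)
obs 9: x=4 → posterior Gamma(31, 17)
obs 10: x=0 → posterior Gamma(31, 18)
obs 11: x=5 → posterior Gamma(36, 19)
obs 12: x=2 → posterior Gamma(38, 20)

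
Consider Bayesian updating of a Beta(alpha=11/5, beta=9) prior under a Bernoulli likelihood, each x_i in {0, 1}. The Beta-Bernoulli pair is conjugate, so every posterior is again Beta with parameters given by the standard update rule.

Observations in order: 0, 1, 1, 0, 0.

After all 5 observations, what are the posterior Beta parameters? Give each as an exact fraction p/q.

obs 1: x=0 → posterior Beta(11/5, 10)
obs 2: x=1 → posterior Beta(16/5, 10)
obs 3: x=1 → posterior Beta(21/5, 10)
obs 4: x=0 → posterior Beta(21/5, 11)
obs 5: x=0 → posterior Beta(21/5, 12)

alpha=21/5, beta=12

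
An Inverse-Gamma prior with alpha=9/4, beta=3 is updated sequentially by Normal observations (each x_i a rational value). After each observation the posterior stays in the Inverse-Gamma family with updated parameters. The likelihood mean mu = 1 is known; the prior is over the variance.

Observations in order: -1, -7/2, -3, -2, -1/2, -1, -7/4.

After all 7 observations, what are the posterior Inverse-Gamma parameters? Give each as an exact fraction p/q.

alpha=23/4, beta=1105/32

obs 1: x=-1 → posterior Inverse-Gamma(11/4, 5)
obs 2: x=-7/2 → posterior Inverse-Gamma(13/4, 121/8)
obs 3: x=-3 → posterior Inverse-Gamma(15/4, 185/8)
obs 4: x=-2 → posterior Inverse-Gamma(17/4, 221/8)
obs 5: x=-1/2 → posterior Inverse-Gamma(19/4, 115/4)
obs 6: x=-1 → posterior Inverse-Gamma(21/4, 123/4)
obs 7: x=-7/4 → posterior Inverse-Gamma(23/4, 1105/32)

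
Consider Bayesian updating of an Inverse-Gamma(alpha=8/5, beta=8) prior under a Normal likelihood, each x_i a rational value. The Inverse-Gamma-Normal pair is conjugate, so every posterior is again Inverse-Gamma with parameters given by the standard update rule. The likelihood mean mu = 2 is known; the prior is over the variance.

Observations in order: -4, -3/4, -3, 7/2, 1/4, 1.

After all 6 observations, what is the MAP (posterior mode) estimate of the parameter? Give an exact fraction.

3635/448

obs 1: x=-4 → posterior Inverse-Gamma(21/10, 26)
obs 2: x=-3/4 → posterior Inverse-Gamma(13/5, 953/32)
obs 3: x=-3 → posterior Inverse-Gamma(31/10, 1353/32)
obs 4: x=7/2 → posterior Inverse-Gamma(18/5, 1389/32)
obs 5: x=1/4 → posterior Inverse-Gamma(41/10, 719/16)
obs 6: x=1 → posterior Inverse-Gamma(23/5, 727/16)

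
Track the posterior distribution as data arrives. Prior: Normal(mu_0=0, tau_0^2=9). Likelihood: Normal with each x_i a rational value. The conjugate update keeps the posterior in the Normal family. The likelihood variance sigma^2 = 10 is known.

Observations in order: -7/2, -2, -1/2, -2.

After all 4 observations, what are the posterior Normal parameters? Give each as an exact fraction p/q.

obs 1: x=-7/2 → posterior Normal(-63/38, 90/19)
obs 2: x=-2 → posterior Normal(-99/56, 45/14)
obs 3: x=-1/2 → posterior Normal(-54/37, 90/37)
obs 4: x=-2 → posterior Normal(-36/23, 45/23)

mu_0=-36/23, tau_0^2=45/23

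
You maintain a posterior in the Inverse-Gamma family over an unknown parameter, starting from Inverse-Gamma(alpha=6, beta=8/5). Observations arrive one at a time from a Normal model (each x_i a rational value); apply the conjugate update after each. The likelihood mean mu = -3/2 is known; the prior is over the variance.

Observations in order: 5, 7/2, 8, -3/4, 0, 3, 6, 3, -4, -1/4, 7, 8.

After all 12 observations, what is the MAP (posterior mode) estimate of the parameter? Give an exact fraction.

obs 1: x=5 → posterior Inverse-Gamma(13/2, 909/40)
obs 2: x=7/2 → posterior Inverse-Gamma(7, 1409/40)
obs 3: x=8 → posterior Inverse-Gamma(15/2, 1607/20)
obs 4: x=-3/4 → posterior Inverse-Gamma(8, 12901/160)
obs 5: x=0 → posterior Inverse-Gamma(17/2, 13081/160)
obs 6: x=3 → posterior Inverse-Gamma(9, 14701/160)
obs 7: x=6 → posterior Inverse-Gamma(19/2, 19201/160)
obs 8: x=3 → posterior Inverse-Gamma(10, 20821/160)
obs 9: x=-4 → posterior Inverse-Gamma(21/2, 21321/160)
obs 10: x=-1/4 → posterior Inverse-Gamma(11, 10723/80)
obs 11: x=7 → posterior Inverse-Gamma(23/2, 13613/80)
obs 12: x=8 → posterior Inverse-Gamma(12, 17223/80)

17223/1040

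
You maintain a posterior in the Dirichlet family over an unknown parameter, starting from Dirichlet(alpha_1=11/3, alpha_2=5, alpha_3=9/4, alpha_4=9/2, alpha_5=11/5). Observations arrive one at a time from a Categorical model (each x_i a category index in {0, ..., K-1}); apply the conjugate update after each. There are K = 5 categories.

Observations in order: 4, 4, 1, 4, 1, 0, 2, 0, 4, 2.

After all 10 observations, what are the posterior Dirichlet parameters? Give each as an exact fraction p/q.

alpha_1=17/3, alpha_2=7, alpha_3=17/4, alpha_4=9/2, alpha_5=31/5

obs 1: x=4 → posterior Dirichlet(11/3, 5, 9/4, 9/2, 16/5)
obs 2: x=4 → posterior Dirichlet(11/3, 5, 9/4, 9/2, 21/5)
obs 3: x=1 → posterior Dirichlet(11/3, 6, 9/4, 9/2, 21/5)
obs 4: x=4 → posterior Dirichlet(11/3, 6, 9/4, 9/2, 26/5)
obs 5: x=1 → posterior Dirichlet(11/3, 7, 9/4, 9/2, 26/5)
obs 6: x=0 → posterior Dirichlet(14/3, 7, 9/4, 9/2, 26/5)
obs 7: x=2 → posterior Dirichlet(14/3, 7, 13/4, 9/2, 26/5)
obs 8: x=0 → posterior Dirichlet(17/3, 7, 13/4, 9/2, 26/5)
obs 9: x=4 → posterior Dirichlet(17/3, 7, 13/4, 9/2, 31/5)
obs 10: x=2 → posterior Dirichlet(17/3, 7, 17/4, 9/2, 31/5)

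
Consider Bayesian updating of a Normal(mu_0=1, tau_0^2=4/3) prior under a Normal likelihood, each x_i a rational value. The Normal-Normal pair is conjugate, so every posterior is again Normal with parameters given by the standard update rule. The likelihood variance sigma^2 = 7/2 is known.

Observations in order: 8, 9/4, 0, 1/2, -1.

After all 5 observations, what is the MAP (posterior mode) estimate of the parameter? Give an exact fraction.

99/61

obs 1: x=8 → posterior Normal(85/29, 28/29)
obs 2: x=9/4 → posterior Normal(103/37, 28/37)
obs 3: x=0 → posterior Normal(103/45, 28/45)
obs 4: x=1/2 → posterior Normal(107/53, 28/53)
obs 5: x=-1 → posterior Normal(99/61, 28/61)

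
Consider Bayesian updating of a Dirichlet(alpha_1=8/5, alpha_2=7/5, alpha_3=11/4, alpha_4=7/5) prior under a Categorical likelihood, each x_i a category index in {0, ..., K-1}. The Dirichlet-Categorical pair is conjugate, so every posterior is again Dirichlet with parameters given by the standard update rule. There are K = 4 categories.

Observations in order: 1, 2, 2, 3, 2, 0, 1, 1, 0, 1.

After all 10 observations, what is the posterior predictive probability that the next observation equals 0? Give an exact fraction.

obs 1: x=1 → posterior Dirichlet(8/5, 12/5, 11/4, 7/5)
obs 2: x=2 → posterior Dirichlet(8/5, 12/5, 15/4, 7/5)
obs 3: x=2 → posterior Dirichlet(8/5, 12/5, 19/4, 7/5)
obs 4: x=3 → posterior Dirichlet(8/5, 12/5, 19/4, 12/5)
obs 5: x=2 → posterior Dirichlet(8/5, 12/5, 23/4, 12/5)
obs 6: x=0 → posterior Dirichlet(13/5, 12/5, 23/4, 12/5)
obs 7: x=1 → posterior Dirichlet(13/5, 17/5, 23/4, 12/5)
obs 8: x=1 → posterior Dirichlet(13/5, 22/5, 23/4, 12/5)
obs 9: x=0 → posterior Dirichlet(18/5, 22/5, 23/4, 12/5)
obs 10: x=1 → posterior Dirichlet(18/5, 27/5, 23/4, 12/5)

72/343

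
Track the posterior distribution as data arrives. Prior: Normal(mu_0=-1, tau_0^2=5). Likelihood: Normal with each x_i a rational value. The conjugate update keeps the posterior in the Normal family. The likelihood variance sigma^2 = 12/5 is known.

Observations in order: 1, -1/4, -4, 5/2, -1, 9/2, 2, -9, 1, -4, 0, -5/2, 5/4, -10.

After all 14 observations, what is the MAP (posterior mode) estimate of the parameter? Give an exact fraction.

-949/724

obs 1: x=1 → posterior Normal(13/37, 60/37)
obs 2: x=-1/4 → posterior Normal(27/248, 30/31)
obs 3: x=-4 → posterior Normal(-373/348, 20/29)
obs 4: x=5/2 → posterior Normal(-123/448, 15/28)
obs 5: x=-1 → posterior Normal(-223/548, 60/137)
obs 6: x=9/2 → posterior Normal(227/648, 10/27)
obs 7: x=2 → posterior Normal(427/748, 60/187)
obs 8: x=-9 → posterior Normal(-473/848, 15/53)
obs 9: x=1 → posterior Normal(-373/948, 20/79)
obs 10: x=-4 → posterior Normal(-773/1048, 30/131)
obs 11: x=0 → posterior Normal(-773/1148, 60/287)
obs 12: x=-5/2 → posterior Normal(-341/416, 5/26)
obs 13: x=5/4 → posterior Normal(-449/674, 60/337)
obs 14: x=-10 → posterior Normal(-949/724, 30/181)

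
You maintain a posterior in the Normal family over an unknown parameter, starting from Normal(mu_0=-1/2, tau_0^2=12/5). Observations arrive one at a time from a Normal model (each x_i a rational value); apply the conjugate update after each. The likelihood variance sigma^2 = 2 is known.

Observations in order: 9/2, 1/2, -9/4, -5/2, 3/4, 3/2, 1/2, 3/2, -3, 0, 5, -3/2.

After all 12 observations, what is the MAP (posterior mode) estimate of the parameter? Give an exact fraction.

5/14

obs 1: x=9/2 → posterior Normal(49/22, 12/11)
obs 2: x=1/2 → posterior Normal(55/34, 12/17)
obs 3: x=-9/4 → posterior Normal(14/23, 12/23)
obs 4: x=-5/2 → posterior Normal(-1/29, 12/29)
obs 5: x=3/4 → posterior Normal(1/10, 12/35)
obs 6: x=3/2 → posterior Normal(25/82, 12/41)
obs 7: x=1/2 → posterior Normal(31/94, 12/47)
obs 8: x=3/2 → posterior Normal(49/106, 12/53)
obs 9: x=-3 → posterior Normal(13/118, 12/59)
obs 10: x=0 → posterior Normal(1/10, 12/65)
obs 11: x=5 → posterior Normal(73/142, 12/71)
obs 12: x=-3/2 → posterior Normal(5/14, 12/77)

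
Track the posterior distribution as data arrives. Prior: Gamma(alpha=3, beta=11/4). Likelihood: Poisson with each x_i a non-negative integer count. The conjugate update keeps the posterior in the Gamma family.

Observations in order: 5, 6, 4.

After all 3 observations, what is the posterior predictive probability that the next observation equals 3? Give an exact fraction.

obs 1: x=5 → posterior Gamma(8, 15/4)
obs 2: x=6 → posterior Gamma(14, 19/4)
obs 3: x=4 → posterior Gamma(18, 23/4)

78897750128652438298504974080/381520424476945831628649898809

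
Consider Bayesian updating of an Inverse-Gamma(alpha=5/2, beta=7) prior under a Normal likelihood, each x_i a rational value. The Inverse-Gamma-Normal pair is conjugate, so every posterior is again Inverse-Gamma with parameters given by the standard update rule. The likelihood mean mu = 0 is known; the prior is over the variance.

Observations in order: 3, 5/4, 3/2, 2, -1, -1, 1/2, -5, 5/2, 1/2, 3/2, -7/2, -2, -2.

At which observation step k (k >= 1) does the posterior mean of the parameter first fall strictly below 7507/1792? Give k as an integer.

obs 1: x=3 → posterior Inverse-Gamma(3, 23/2)
obs 2: x=5/4 → posterior Inverse-Gamma(7/2, 393/32)
obs 3: x=3/2 → posterior Inverse-Gamma(4, 429/32)
obs 4: x=2 → posterior Inverse-Gamma(9/2, 493/32)
obs 5: x=-1 → posterior Inverse-Gamma(5, 509/32)
obs 6: x=-1 → posterior Inverse-Gamma(11/2, 525/32)
obs 7: x=1/2 → posterior Inverse-Gamma(6, 529/32)
obs 8: x=-5 → posterior Inverse-Gamma(13/2, 929/32)
obs 9: x=5/2 → posterior Inverse-Gamma(7, 1029/32)
obs 10: x=1/2 → posterior Inverse-Gamma(15/2, 1033/32)
obs 11: x=3/2 → posterior Inverse-Gamma(8, 1069/32)
obs 12: x=-7/2 → posterior Inverse-Gamma(17/2, 1265/32)
obs 13: x=-2 → posterior Inverse-Gamma(9, 1329/32)
obs 14: x=-2 → posterior Inverse-Gamma(19/2, 1393/32)

k = 5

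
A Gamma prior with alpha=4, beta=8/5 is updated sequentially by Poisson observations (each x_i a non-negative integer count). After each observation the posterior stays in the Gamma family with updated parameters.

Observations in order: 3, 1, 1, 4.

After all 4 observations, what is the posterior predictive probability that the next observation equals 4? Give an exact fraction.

obs 1: x=3 → posterior Gamma(7, 13/5)
obs 2: x=1 → posterior Gamma(8, 18/5)
obs 3: x=1 → posterior Gamma(9, 23/5)
obs 4: x=4 → posterior Gamma(13, 28/5)

7396151743091415449600000/65273511648264442971824673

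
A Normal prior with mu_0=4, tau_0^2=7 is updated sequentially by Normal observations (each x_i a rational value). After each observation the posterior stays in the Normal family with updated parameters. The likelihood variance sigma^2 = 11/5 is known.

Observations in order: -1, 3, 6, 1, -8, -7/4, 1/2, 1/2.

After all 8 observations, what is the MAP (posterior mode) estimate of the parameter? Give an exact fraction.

obs 1: x=-1 → posterior Normal(9/46, 77/46)
obs 2: x=3 → posterior Normal(38/27, 77/81)
obs 3: x=6 → posterior Normal(81/29, 77/116)
obs 4: x=1 → posterior Normal(359/151, 77/151)
obs 5: x=-8 → posterior Normal(79/186, 77/186)
obs 6: x=-7/4 → posterior Normal(71/884, 77/221)
obs 7: x=1/2 → posterior Normal(141/1024, 77/256)
obs 8: x=1/2 → posterior Normal(211/1164, 77/291)

211/1164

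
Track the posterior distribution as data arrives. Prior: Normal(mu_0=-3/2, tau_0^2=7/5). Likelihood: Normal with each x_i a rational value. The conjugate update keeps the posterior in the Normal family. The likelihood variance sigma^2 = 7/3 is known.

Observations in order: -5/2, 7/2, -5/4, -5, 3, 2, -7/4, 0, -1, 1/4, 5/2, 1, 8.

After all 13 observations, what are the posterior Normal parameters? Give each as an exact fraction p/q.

obs 1: x=-5/2 → posterior Normal(-15/8, 7/8)
obs 2: x=7/2 → posterior Normal(-9/22, 7/11)
obs 3: x=-5/4 → posterior Normal(-33/56, 1/2)
obs 4: x=-5 → posterior Normal(-93/68, 7/17)
obs 5: x=3 → posterior Normal(-57/80, 7/20)
obs 6: x=2 → posterior Normal(-33/92, 7/23)
obs 7: x=-7/4 → posterior Normal(-27/52, 7/26)
obs 8: x=0 → posterior Normal(-27/58, 7/29)
obs 9: x=-1 → posterior Normal(-33/64, 7/32)
obs 10: x=1/4 → posterior Normal(-9/20, 1/5)
obs 11: x=5/2 → posterior Normal(-33/152, 7/38)
obs 12: x=1 → posterior Normal(-21/164, 7/41)
obs 13: x=8 → posterior Normal(75/176, 7/44)

mu_0=75/176, tau_0^2=7/44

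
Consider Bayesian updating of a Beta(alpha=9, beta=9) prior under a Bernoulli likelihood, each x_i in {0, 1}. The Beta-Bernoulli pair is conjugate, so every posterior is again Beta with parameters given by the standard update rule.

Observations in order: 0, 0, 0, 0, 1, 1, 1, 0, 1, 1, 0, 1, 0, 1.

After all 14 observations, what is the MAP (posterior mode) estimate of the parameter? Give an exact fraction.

1/2

obs 1: x=0 → posterior Beta(9, 10)
obs 2: x=0 → posterior Beta(9, 11)
obs 3: x=0 → posterior Beta(9, 12)
obs 4: x=0 → posterior Beta(9, 13)
obs 5: x=1 → posterior Beta(10, 13)
obs 6: x=1 → posterior Beta(11, 13)
obs 7: x=1 → posterior Beta(12, 13)
obs 8: x=0 → posterior Beta(12, 14)
obs 9: x=1 → posterior Beta(13, 14)
obs 10: x=1 → posterior Beta(14, 14)
obs 11: x=0 → posterior Beta(14, 15)
obs 12: x=1 → posterior Beta(15, 15)
obs 13: x=0 → posterior Beta(15, 16)
obs 14: x=1 → posterior Beta(16, 16)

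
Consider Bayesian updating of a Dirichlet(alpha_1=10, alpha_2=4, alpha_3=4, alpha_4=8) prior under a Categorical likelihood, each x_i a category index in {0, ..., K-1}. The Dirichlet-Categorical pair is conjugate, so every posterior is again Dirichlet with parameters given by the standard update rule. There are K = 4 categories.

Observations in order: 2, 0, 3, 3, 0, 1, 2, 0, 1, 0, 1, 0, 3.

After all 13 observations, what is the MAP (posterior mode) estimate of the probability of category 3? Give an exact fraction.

2/7

obs 1: x=2 → posterior Dirichlet(10, 4, 5, 8)
obs 2: x=0 → posterior Dirichlet(11, 4, 5, 8)
obs 3: x=3 → posterior Dirichlet(11, 4, 5, 9)
obs 4: x=3 → posterior Dirichlet(11, 4, 5, 10)
obs 5: x=0 → posterior Dirichlet(12, 4, 5, 10)
obs 6: x=1 → posterior Dirichlet(12, 5, 5, 10)
obs 7: x=2 → posterior Dirichlet(12, 5, 6, 10)
obs 8: x=0 → posterior Dirichlet(13, 5, 6, 10)
obs 9: x=1 → posterior Dirichlet(13, 6, 6, 10)
obs 10: x=0 → posterior Dirichlet(14, 6, 6, 10)
obs 11: x=1 → posterior Dirichlet(14, 7, 6, 10)
obs 12: x=0 → posterior Dirichlet(15, 7, 6, 10)
obs 13: x=3 → posterior Dirichlet(15, 7, 6, 11)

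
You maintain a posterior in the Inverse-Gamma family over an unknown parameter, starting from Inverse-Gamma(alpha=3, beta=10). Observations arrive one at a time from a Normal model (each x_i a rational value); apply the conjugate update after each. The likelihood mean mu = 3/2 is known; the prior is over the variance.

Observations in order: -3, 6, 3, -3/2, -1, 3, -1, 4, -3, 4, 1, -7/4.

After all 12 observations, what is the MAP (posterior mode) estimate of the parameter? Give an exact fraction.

2081/320

obs 1: x=-3 → posterior Inverse-Gamma(7/2, 161/8)
obs 2: x=6 → posterior Inverse-Gamma(4, 121/4)
obs 3: x=3 → posterior Inverse-Gamma(9/2, 251/8)
obs 4: x=-3/2 → posterior Inverse-Gamma(5, 287/8)
obs 5: x=-1 → posterior Inverse-Gamma(11/2, 39)
obs 6: x=3 → posterior Inverse-Gamma(6, 321/8)
obs 7: x=-1 → posterior Inverse-Gamma(13/2, 173/4)
obs 8: x=4 → posterior Inverse-Gamma(7, 371/8)
obs 9: x=-3 → posterior Inverse-Gamma(15/2, 113/2)
obs 10: x=4 → posterior Inverse-Gamma(8, 477/8)
obs 11: x=1 → posterior Inverse-Gamma(17/2, 239/4)
obs 12: x=-7/4 → posterior Inverse-Gamma(9, 2081/32)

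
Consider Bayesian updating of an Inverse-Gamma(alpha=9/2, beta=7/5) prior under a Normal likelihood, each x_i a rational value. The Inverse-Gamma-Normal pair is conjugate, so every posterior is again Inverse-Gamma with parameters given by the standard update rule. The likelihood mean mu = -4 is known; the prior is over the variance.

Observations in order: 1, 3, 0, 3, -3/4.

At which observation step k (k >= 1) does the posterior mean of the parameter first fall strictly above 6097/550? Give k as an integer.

obs 1: x=1 → posterior Inverse-Gamma(5, 139/10)
obs 2: x=3 → posterior Inverse-Gamma(11/2, 192/5)
obs 3: x=0 → posterior Inverse-Gamma(6, 232/5)
obs 4: x=3 → posterior Inverse-Gamma(13/2, 709/10)
obs 5: x=-3/4 → posterior Inverse-Gamma(7, 12189/160)

k = 4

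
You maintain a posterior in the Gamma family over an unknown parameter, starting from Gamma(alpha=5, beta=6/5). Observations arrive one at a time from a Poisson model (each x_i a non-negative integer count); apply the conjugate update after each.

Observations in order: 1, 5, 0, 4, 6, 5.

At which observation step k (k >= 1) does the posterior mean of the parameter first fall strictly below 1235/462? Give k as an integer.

obs 1: x=1 → posterior Gamma(6, 11/5)
obs 2: x=5 → posterior Gamma(11, 16/5)
obs 3: x=0 → posterior Gamma(11, 21/5)
obs 4: x=4 → posterior Gamma(15, 26/5)
obs 5: x=6 → posterior Gamma(21, 31/5)
obs 6: x=5 → posterior Gamma(26, 36/5)

k = 3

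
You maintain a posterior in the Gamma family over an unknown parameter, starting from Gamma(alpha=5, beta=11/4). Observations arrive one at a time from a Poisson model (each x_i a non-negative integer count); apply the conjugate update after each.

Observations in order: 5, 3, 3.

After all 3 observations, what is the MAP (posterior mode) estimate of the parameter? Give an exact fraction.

60/23

obs 1: x=5 → posterior Gamma(10, 15/4)
obs 2: x=3 → posterior Gamma(13, 19/4)
obs 3: x=3 → posterior Gamma(16, 23/4)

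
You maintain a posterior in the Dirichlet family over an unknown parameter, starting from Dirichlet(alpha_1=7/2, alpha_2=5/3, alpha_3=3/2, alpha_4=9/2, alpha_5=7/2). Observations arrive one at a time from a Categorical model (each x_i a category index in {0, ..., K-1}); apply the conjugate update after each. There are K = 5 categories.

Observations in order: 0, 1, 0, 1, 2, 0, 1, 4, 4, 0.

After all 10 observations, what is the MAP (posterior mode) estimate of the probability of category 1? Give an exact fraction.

11/59

obs 1: x=0 → posterior Dirichlet(9/2, 5/3, 3/2, 9/2, 7/2)
obs 2: x=1 → posterior Dirichlet(9/2, 8/3, 3/2, 9/2, 7/2)
obs 3: x=0 → posterior Dirichlet(11/2, 8/3, 3/2, 9/2, 7/2)
obs 4: x=1 → posterior Dirichlet(11/2, 11/3, 3/2, 9/2, 7/2)
obs 5: x=2 → posterior Dirichlet(11/2, 11/3, 5/2, 9/2, 7/2)
obs 6: x=0 → posterior Dirichlet(13/2, 11/3, 5/2, 9/2, 7/2)
obs 7: x=1 → posterior Dirichlet(13/2, 14/3, 5/2, 9/2, 7/2)
obs 8: x=4 → posterior Dirichlet(13/2, 14/3, 5/2, 9/2, 9/2)
obs 9: x=4 → posterior Dirichlet(13/2, 14/3, 5/2, 9/2, 11/2)
obs 10: x=0 → posterior Dirichlet(15/2, 14/3, 5/2, 9/2, 11/2)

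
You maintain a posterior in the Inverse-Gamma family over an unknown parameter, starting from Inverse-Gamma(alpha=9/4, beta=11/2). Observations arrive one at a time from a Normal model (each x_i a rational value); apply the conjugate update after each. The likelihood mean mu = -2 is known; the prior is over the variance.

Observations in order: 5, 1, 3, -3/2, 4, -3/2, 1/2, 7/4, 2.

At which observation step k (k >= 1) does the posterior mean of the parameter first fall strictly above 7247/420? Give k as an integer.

k = 5

obs 1: x=5 → posterior Inverse-Gamma(11/4, 30)
obs 2: x=1 → posterior Inverse-Gamma(13/4, 69/2)
obs 3: x=3 → posterior Inverse-Gamma(15/4, 47)
obs 4: x=-3/2 → posterior Inverse-Gamma(17/4, 377/8)
obs 5: x=4 → posterior Inverse-Gamma(19/4, 521/8)
obs 6: x=-3/2 → posterior Inverse-Gamma(21/4, 261/4)
obs 7: x=1/2 → posterior Inverse-Gamma(23/4, 547/8)
obs 8: x=7/4 → posterior Inverse-Gamma(25/4, 2413/32)
obs 9: x=2 → posterior Inverse-Gamma(27/4, 2669/32)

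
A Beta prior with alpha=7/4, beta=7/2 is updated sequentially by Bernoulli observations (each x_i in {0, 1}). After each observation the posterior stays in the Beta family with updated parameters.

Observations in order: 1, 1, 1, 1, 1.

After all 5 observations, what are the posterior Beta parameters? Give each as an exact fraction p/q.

obs 1: x=1 → posterior Beta(11/4, 7/2)
obs 2: x=1 → posterior Beta(15/4, 7/2)
obs 3: x=1 → posterior Beta(19/4, 7/2)
obs 4: x=1 → posterior Beta(23/4, 7/2)
obs 5: x=1 → posterior Beta(27/4, 7/2)

alpha=27/4, beta=7/2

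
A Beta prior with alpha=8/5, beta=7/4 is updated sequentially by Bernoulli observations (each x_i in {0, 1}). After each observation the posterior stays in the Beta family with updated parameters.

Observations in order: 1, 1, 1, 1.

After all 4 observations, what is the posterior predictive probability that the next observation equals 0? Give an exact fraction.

5/21

obs 1: x=1 → posterior Beta(13/5, 7/4)
obs 2: x=1 → posterior Beta(18/5, 7/4)
obs 3: x=1 → posterior Beta(23/5, 7/4)
obs 4: x=1 → posterior Beta(28/5, 7/4)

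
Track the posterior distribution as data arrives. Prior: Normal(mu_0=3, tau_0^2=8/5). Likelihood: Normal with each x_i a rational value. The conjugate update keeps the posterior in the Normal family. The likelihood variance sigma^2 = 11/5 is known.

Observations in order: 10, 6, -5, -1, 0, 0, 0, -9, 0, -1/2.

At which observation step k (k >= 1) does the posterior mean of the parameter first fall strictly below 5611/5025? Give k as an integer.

k = 8

obs 1: x=10 → posterior Normal(113/19, 88/95)
obs 2: x=6 → posterior Normal(161/27, 88/135)
obs 3: x=-5 → posterior Normal(121/35, 88/175)
obs 4: x=-1 → posterior Normal(113/43, 88/215)
obs 5: x=0 → posterior Normal(113/51, 88/255)
obs 6: x=0 → posterior Normal(113/59, 88/295)
obs 7: x=0 → posterior Normal(113/67, 88/335)
obs 8: x=-9 → posterior Normal(41/75, 88/375)
obs 9: x=0 → posterior Normal(41/83, 88/415)
obs 10: x=-1/2 → posterior Normal(37/91, 88/455)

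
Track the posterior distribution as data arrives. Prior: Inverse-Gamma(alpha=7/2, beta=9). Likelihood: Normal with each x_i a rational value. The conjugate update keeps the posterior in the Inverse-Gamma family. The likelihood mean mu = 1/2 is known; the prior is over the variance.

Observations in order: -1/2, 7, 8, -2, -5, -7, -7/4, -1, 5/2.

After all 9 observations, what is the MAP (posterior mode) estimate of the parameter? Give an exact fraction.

3545/288

obs 1: x=-1/2 → posterior Inverse-Gamma(4, 19/2)
obs 2: x=7 → posterior Inverse-Gamma(9/2, 245/8)
obs 3: x=8 → posterior Inverse-Gamma(5, 235/4)
obs 4: x=-2 → posterior Inverse-Gamma(11/2, 495/8)
obs 5: x=-5 → posterior Inverse-Gamma(6, 77)
obs 6: x=-7 → posterior Inverse-Gamma(13/2, 841/8)
obs 7: x=-7/4 → posterior Inverse-Gamma(7, 3445/32)
obs 8: x=-1 → posterior Inverse-Gamma(15/2, 3481/32)
obs 9: x=5/2 → posterior Inverse-Gamma(8, 3545/32)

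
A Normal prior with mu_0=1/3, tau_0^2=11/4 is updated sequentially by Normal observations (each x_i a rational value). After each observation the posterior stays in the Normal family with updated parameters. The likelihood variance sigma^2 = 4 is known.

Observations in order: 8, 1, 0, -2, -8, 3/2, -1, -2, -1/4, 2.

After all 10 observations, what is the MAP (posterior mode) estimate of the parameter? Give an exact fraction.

obs 1: x=8 → posterior Normal(280/81, 44/27)
obs 2: x=1 → posterior Normal(313/114, 22/19)
obs 3: x=0 → posterior Normal(313/147, 44/49)
obs 4: x=-2 → posterior Normal(247/180, 11/15)
obs 5: x=-8 → posterior Normal(-17/213, 44/71)
obs 6: x=3/2 → posterior Normal(65/492, 22/41)
obs 7: x=-1 → posterior Normal(-1/558, 44/93)
obs 8: x=-2 → posterior Normal(-133/624, 11/26)
obs 9: x=-1/4 → posterior Normal(-13/60, 44/115)
obs 10: x=2 → posterior Normal(-5/216, 22/63)

-5/216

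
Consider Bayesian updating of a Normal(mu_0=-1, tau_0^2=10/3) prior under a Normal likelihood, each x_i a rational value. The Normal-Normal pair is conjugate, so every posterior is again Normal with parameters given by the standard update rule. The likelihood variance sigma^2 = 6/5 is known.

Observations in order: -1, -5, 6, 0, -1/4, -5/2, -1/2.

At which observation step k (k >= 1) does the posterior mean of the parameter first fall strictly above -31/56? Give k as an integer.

obs 1: x=-1 → posterior Normal(-1, 15/17)
obs 2: x=-5 → posterior Normal(-159/59, 30/59)
obs 3: x=6 → posterior Normal(-3/28, 5/14)
obs 4: x=0 → posterior Normal(-9/109, 30/109)
obs 5: x=-1/4 → posterior Normal(-61/536, 15/67)
obs 6: x=-5/2 → posterior Normal(-311/636, 10/53)
obs 7: x=-1/2 → posterior Normal(-361/736, 15/92)

k = 3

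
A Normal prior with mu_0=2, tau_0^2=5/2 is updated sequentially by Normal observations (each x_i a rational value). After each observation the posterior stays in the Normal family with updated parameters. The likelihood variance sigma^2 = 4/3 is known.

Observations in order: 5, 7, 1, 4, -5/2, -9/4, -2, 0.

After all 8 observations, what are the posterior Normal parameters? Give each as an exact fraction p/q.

mu_0=679/512, tau_0^2=5/32

obs 1: x=5 → posterior Normal(91/23, 20/23)
obs 2: x=7 → posterior Normal(98/19, 10/19)
obs 3: x=1 → posterior Normal(211/53, 20/53)
obs 4: x=4 → posterior Normal(271/68, 5/17)
obs 5: x=-5/2 → posterior Normal(467/166, 20/83)
obs 6: x=-9/4 → posterior Normal(799/392, 10/49)
obs 7: x=-2 → posterior Normal(679/452, 20/113)
obs 8: x=0 → posterior Normal(679/512, 5/32)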